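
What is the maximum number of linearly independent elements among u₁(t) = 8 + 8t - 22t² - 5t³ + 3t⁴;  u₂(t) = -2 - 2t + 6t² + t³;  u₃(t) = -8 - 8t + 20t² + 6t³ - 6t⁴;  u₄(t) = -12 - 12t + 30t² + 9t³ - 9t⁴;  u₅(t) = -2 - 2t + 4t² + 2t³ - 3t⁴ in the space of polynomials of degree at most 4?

Use coordinates relative to {1, t, …, t⁴}.
Apply Gaussian elimination to the matrix whose rows are u₁, u₂, u₃, u₄, u₅.
There are 2 pivot columns, so rank = 2.

2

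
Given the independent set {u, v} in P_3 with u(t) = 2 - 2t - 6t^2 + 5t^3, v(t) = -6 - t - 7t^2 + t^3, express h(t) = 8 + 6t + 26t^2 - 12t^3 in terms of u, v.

h = -2u - 2v

Identify each element with its coordinate vector in ℝ⁴ via {1, t, …, t^3}.
Write h = α₁u + α₂v and equate components.
Row-reducing the augmented matrix gives the unique coefficients (α₁, α₂) = (-2, -2).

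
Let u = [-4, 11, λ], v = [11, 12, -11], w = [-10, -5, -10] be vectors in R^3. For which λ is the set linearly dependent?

The vectors are dependent exactly when the determinant of the matrix with rows u, v, w vanishes.
Cofactor expansion gives det = 65*λ + 3120.
Setting this to zero gives λ = -48.

λ = -48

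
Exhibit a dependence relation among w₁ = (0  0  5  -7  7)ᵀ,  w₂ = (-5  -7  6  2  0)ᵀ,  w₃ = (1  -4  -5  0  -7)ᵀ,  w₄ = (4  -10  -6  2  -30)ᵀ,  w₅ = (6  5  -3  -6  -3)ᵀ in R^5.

2w₁ - 3w₂ - w₃ + w₄ - 3w₅ = 0

Row-reduce the matrix with w₁, w₂, w₃, w₄, w₅ as columns; the null space gives the coefficients.
A generator of the null space is (2, -3, -1, 1, -3).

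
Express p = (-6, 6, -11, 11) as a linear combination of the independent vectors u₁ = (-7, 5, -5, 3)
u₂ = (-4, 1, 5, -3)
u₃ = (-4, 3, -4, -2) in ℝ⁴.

p = 2u₁ - u₂ - u₃

Write p = c₁u₁ + … + c₃u₃ and equate components.
Row-reducing the augmented matrix gives the unique coefficients (c₁, c₂, c₃) = (2, -1, -1).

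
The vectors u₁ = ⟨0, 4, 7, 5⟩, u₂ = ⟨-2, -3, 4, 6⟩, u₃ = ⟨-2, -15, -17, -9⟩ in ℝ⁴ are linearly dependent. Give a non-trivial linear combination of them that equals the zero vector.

Write the vectors as columns of a matrix and find a nonzero vector in its null space.
The free variable yields coefficients (3, -1, 1) (any nonzero multiple also works).

3u₁ - u₂ + u₃ = 0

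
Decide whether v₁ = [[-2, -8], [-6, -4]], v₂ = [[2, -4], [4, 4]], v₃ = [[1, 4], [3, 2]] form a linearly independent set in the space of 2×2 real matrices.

Take coordinates with respect to the standard basis {E₁₁, E₁₂, E₂₁, E₂₂}.
One vector is a scalar multiple of another, so the set is dependent.

linearly dependent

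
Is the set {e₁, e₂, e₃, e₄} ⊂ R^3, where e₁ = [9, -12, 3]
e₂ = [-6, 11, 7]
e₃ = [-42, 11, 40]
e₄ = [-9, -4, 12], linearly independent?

linearly dependent

There are 4 vectors in a 3-dimensional space, so they cannot be linearly independent.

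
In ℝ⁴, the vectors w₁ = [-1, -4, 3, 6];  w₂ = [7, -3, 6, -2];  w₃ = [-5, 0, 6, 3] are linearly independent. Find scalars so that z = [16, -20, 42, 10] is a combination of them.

z = 2w₁ + 4w₂ + 2w₃

Since w₁, w₂, w₃ are independent, the coefficients expressing z are uniquely determined by a linear system.
The system has the unique solution (a₁, a₂, a₃) = (2, 4, 2).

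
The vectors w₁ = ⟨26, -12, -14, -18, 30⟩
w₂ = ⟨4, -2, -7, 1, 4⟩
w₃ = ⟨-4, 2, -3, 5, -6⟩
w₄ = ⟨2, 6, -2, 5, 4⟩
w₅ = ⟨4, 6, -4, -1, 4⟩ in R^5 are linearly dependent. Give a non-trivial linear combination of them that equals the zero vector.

Row-reduce the matrix with w₁, w₂, w₃, w₄, w₅ as columns; the null space gives the coefficients.
The free variable yields coefficients (1, -3, 3, 1, -1) (any nonzero multiple also works).

w₁ - 3w₂ + 3w₃ + w₄ - w₅ = 0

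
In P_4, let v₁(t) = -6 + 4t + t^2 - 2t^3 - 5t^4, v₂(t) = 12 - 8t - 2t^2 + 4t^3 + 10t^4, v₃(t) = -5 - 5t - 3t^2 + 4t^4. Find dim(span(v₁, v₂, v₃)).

2

Pass to coordinate vectors with respect to the basis {1, t, …, t^4}.
Apply Gaussian elimination to the matrix whose rows are v₁, v₂, v₃.
Reduction leaves 2 leading entries, giving rank 2.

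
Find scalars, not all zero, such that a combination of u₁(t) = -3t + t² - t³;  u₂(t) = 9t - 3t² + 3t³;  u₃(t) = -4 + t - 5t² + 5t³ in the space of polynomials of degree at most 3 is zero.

3u₁ + u₂ = 0

Pass to coordinate vectors relative to the basis {1, t, …, t³}.
Set up α₁u₁ + … + α₃u₃ = 0 and solve the homogeneous system.
One solution (up to scaling) is (3, 1, 0).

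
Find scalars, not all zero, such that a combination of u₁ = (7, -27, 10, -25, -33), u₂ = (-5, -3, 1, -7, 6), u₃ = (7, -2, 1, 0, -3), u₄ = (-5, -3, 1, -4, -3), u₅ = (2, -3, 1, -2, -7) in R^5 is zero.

Solve the homogeneous system with u₁, u₂, u₃, u₄, u₅ as columns by row-reducing the coefficient matrix.
One solution (up to scaling) is (1, -1, -3, -3, -3).

u₁ - u₂ - 3u₃ - 3u₄ - 3u₅ = 0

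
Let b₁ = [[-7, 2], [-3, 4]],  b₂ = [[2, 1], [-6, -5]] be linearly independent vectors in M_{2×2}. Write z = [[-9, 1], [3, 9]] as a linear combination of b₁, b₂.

Work in coordinates with respect to the standard basis {E₁₁, E₁₂, E₂₁, E₂₂}.
Since b₁, b₂ are independent, the coefficients expressing z are uniquely determined by a linear system.
Back-substitution yields (c₁, c₂) = (1, -1).

z = b₁ - b₂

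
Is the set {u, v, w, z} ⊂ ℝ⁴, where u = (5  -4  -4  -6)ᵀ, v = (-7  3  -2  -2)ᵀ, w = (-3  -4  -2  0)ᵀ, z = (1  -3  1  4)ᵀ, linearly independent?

linearly independent

Place the vectors as rows of a 4×4 matrix and reduce to echelon form.
The reduction yields 4 nonzero rows, so the rank is 4.
Since rank = 4 (the number of vectors), the set is linearly independent.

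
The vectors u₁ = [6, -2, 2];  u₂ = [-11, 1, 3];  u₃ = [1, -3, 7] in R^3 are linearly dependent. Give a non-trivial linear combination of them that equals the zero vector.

2u₁ + u₂ - u₃ = 0

Set up α₁u₁ + … + α₃u₃ = 0 and solve the homogeneous system.
The free variable yields coefficients (2, 1, -1) (any nonzero multiple also works).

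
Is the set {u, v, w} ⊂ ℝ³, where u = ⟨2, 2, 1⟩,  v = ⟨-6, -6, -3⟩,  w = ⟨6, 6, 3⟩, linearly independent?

linearly dependent

One vector is a scalar multiple of another, so the set is dependent.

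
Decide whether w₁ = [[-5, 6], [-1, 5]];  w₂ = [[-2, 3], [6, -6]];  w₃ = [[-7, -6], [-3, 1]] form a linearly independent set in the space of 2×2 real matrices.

linearly independent

Take coordinates with respect to the standard basis {E₁₁, E₁₂, E₂₁, E₂₂}.
Row-reduce the matrix whose columns are w₁, w₂, w₃.
The reduction yields 3 nonzero rows, so the rank is 3.
Since rank = 3 (the number of vectors), the set is linearly independent.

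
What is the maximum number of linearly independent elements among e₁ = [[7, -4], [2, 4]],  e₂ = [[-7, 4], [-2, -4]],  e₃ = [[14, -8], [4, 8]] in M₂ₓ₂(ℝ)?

Pass to coordinate vectors with respect to the basis {E₁₁, E₁₂, E₂₁, E₂₂}.
Form the matrix with e₁, e₂, e₃ as columns and reduce.
There is 1 pivot column, so rank = 1.

1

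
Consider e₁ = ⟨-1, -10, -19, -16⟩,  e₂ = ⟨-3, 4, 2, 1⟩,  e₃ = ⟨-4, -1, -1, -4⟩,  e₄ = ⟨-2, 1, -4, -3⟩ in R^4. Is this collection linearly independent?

linearly dependent

The matrix [e₁|e₂|e₃|e₄] has determinant 0.
A zero determinant means the columns are linearly dependent.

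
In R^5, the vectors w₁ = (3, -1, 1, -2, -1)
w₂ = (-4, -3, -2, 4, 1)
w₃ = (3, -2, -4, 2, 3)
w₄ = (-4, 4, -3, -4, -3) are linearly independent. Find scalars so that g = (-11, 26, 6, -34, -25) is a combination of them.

Write g = α₁w₁ + … + α₄w₄ and equate components.
Back-substitution yields (α₁, …, α₄) = (2, -2, -3, 4).

g = 2w₁ - 2w₂ - 3w₃ + 4w₄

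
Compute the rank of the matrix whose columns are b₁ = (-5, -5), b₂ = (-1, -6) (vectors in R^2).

Apply Gaussian elimination to the matrix whose rows are b₁, b₂.
There are 2 pivot columns, so rank = 2.

rank 2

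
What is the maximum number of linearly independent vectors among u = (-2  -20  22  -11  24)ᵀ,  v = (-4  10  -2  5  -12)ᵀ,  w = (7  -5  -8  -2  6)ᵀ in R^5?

Form the matrix with u, v, w as columns and reduce.
Reduction leaves 2 leading entries, giving rank 2.

2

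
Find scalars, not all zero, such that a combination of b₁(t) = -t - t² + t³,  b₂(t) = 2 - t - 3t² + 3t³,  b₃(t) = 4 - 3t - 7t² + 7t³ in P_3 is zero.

b₁ + 2b₂ - b₃ = 0

Pass to coordinate vectors relative to the basis {1, t, …, t³}.
Set up α₁b₁ + … + α₃b₃ = 0 and solve the homogeneous system.
A generator of the null space is (1, 2, -1).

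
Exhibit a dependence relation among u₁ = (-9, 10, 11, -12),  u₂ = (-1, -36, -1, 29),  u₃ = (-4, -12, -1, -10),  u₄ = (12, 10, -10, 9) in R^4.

3u₁ + u₂ + 2u₃ + 3u₄ = 0

Solve the homogeneous system with u₁, u₂, u₃, u₄ as columns by row-reducing the coefficient matrix.
One solution (up to scaling) is (3, 1, 2, 3).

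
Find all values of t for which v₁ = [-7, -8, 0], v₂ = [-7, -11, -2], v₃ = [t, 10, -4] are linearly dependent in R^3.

t = 14

Dependence holds iff the 3×3 matrix [v₁ v₂ v₃] is singular.
Cofactor expansion gives det = 16*t - 224.
Setting this to zero gives t = 14.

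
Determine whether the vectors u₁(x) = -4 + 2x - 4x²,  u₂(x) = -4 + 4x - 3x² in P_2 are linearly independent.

Take coordinates with respect to the standard basis {1, x, x²}.
Row-reduce the matrix whose columns are u₁, u₂.
The reduction yields 2 nonzero rows, so the rank is 2.
Since rank = 2 (the number of vectors), the set is linearly independent.

linearly independent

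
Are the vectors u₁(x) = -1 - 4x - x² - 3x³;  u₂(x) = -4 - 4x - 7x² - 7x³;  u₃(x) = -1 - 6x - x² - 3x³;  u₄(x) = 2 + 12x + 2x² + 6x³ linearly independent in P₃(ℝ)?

linearly dependent

Take coordinates with respect to the standard basis {1, x, …, x³}.
One vector is a scalar multiple of another, so the set is dependent.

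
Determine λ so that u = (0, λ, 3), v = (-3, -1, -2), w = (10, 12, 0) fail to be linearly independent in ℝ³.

λ = -39/10

The vectors are dependent exactly when the determinant of the matrix with rows u, v, w vanishes.
Expanding, det = -20*λ - 78.
Setting this to zero gives λ = -39/10.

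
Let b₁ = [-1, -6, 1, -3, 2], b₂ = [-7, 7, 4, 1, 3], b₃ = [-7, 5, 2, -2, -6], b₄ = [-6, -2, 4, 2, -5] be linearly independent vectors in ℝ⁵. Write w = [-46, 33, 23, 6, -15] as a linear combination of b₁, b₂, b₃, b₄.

w = -b₁ + 3b₂ + 2b₃ + 2b₄

Since b₁, b₂, b₃, b₄ are independent, the coefficients expressing w are uniquely determined by a linear system.
Back-substitution yields (a₁, …, a₄) = (-1, 3, 2, 2).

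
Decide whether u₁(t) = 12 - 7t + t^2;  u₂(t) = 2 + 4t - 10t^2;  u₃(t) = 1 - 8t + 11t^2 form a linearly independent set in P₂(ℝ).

Take coordinates with respect to the standard basis {1, t, t^2}.
The matrix [u₁|u₂|u₃] has determinant -228.
A nonzero determinant means the columns are linearly independent.

linearly independent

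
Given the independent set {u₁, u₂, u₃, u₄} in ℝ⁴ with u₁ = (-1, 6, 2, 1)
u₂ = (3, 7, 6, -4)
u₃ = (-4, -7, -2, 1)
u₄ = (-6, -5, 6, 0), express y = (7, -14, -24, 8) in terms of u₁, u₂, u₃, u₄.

y = -2u₁ - 3u₂ - 2u₃ - u₄

Since u₁, u₂, u₃, u₄ are independent, the coefficients expressing y are uniquely determined by a linear system.
Row-reducing the augmented matrix gives the unique coefficients (a₁, …, a₄) = (-2, -3, -2, -1).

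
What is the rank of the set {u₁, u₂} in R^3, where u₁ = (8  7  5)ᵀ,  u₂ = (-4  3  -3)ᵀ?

rank 2

Form the matrix with u₁, u₂ as columns and reduce.
The echelon form has 2 nonzero rows, so the rank is 2.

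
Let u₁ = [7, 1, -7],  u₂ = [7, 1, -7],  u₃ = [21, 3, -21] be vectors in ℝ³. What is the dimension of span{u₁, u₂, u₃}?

dim = 1

Apply Gaussian elimination to the matrix whose rows are u₁, u₂, u₃.
The echelon form has 1 nonzero row, so the rank is 1.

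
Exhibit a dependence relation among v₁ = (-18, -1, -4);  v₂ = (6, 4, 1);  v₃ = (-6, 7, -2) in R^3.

Row-reduce the matrix with v₁, v₂, v₃ as columns; the null space gives the coefficients.
A generator of the null space is (1, 2, -1).

v₁ + 2v₂ - v₃ = 0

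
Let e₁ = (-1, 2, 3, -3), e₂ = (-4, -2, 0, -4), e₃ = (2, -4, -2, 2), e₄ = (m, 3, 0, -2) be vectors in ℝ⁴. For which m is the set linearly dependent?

Dependence holds iff the 4×4 matrix [e₁ e₂ e₃ e₄] is singular.
Expanding, det = -32*m - 128.
Setting this to zero gives m = -4.

m = -4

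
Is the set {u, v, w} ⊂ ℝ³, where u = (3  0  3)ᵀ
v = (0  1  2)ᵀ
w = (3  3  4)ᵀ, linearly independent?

The matrix [u|v|w] has determinant -15.
A nonzero determinant means the columns are linearly independent.

linearly independent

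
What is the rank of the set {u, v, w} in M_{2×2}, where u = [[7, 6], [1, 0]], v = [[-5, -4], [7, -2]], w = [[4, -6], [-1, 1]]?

rank 3

Represent each element by its coordinate vector in ℝ⁴.
Put the 4×3 matrix [u|v|w] into echelon form.
There are 3 pivot columns, so rank = 3.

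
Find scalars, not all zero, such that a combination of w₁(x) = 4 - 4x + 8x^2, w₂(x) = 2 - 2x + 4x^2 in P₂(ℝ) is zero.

w₁ - 2w₂ = 0

Write each element as a vector in ℝ³ using {1, x, x^2}.
Solve the homogeneous system with w₁, w₂ as columns by row-reducing the coefficient matrix.
A generator of the null space is (1, -2).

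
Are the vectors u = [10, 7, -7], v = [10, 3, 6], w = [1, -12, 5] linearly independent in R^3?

linearly independent

The matrix [u|v|w] has determinant 1423.
A nonzero determinant means the columns are linearly independent.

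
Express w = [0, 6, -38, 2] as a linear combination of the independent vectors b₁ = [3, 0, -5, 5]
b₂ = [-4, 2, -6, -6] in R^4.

Set up the augmented matrix [b₁ | b₂ | w] and row-reduce.
Row-reducing the augmented matrix gives the unique coefficients (c₁, c₂) = (4, 3).

w = 4b₁ + 3b₂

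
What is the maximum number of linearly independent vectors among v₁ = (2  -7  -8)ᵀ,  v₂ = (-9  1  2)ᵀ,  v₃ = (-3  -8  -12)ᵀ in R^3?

Row-reduce the 3×3 matrix with these as rows.
Reduction leaves 3 leading entries, giving rank 3.

3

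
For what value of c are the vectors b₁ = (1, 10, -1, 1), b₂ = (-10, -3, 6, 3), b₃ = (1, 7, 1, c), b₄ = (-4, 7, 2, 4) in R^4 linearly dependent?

c = -51

Dependence holds iff the 4×4 matrix [b₁ b₂ b₃ b₄] is singular.
The determinant works out to 6*c + 306.
This vanishes exactly when c = -51.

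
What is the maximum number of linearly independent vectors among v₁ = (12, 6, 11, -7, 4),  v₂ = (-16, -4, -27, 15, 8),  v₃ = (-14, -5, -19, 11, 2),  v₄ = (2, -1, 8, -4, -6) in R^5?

2

Put the 5×4 matrix [v₁|v₂|v₃|v₄] into echelon form.
The echelon form has 2 nonzero rows, so the rank is 2.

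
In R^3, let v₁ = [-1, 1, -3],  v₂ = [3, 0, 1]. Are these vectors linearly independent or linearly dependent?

Row-reduce the matrix whose columns are v₁, v₂.
The reduction yields 2 nonzero rows, so the rank is 2.
Since rank = 2 (the number of vectors), the set is linearly independent.

linearly independent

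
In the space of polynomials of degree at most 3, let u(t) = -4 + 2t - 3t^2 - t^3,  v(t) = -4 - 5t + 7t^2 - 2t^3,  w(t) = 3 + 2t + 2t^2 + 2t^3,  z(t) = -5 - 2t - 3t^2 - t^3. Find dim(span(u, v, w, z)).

Represent each element by its coordinate vector in ℝ⁴.
Form the matrix with u, v, w, z as columns and reduce.
The echelon form has 4 nonzero rows, so the rank is 4.

dim = 4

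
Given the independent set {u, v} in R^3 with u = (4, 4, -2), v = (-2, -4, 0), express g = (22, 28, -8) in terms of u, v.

Write g = α₁u + α₂v and equate components.
Row-reducing the augmented matrix gives the unique coefficients (α₁, α₂) = (4, -3).

g = 4u - 3v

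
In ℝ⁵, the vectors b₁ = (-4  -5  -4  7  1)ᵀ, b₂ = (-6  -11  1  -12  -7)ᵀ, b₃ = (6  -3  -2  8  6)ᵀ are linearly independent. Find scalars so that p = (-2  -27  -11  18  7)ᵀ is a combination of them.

p = 2b₁ + b₂ + 2b₃

Write p = a₁b₁ + … + a₃b₃ and equate components.
The system has the unique solution (a₁, a₂, a₃) = (2, 1, 2).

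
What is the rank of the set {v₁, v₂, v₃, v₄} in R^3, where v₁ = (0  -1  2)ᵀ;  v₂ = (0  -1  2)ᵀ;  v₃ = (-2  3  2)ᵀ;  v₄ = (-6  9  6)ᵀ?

rank 2

Form the matrix with v₁, v₂, v₃, v₄ as columns and reduce.
There are 2 pivot columns, so rank = 2.
(With 4 elements in a 3-dimensional space the rank is at most 3.)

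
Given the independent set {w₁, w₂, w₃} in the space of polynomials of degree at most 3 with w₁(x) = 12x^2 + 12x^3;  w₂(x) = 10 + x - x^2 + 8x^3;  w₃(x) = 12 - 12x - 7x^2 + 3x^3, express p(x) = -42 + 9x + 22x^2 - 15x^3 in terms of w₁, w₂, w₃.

p = w₁ - 3w₂ - w₃

Work in coordinates with respect to the standard basis {1, x, …, x^3}.
Solve the system with w₁, w₂, w₃ as columns and p as the right-hand side.
The system has the unique solution (α₁, α₂, α₃) = (1, -3, -1).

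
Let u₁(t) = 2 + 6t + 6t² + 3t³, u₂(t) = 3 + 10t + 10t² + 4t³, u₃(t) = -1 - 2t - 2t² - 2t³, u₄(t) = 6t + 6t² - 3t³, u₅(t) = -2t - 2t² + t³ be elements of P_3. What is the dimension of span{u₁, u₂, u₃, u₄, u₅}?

Pass to coordinate vectors with respect to the basis {1, t, …, t³}.
Form the matrix with u₁, u₂, u₃, u₄, u₅ as columns and reduce.
The echelon form has 2 nonzero rows, so the rank is 2.
(With 5 elements in a 4-dimensional space the rank is at most 4.)

dim = 2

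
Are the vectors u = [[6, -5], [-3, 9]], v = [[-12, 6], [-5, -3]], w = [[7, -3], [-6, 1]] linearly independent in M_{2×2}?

linearly independent

Take coordinates with respect to the standard basis {E₁₁, E₁₂, E₂₁, E₂₂}.
Row-reduce the matrix whose columns are u, v, w.
The reduction yields 3 nonzero rows, so the rank is 3.
Since rank = 3 (the number of vectors), the set is linearly independent.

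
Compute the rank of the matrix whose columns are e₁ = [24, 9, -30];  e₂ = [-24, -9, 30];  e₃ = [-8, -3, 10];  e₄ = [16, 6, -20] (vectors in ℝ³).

1

Form the matrix with e₁, e₂, e₃, e₄ as columns and reduce.
There is 1 pivot column, so rank = 1.
(With 4 elements in a 3-dimensional space the rank is at most 3.)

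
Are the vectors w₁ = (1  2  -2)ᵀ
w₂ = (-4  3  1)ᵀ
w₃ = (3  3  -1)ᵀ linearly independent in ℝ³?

linearly independent

Place the vectors as rows of a 3×3 matrix and reduce to echelon form.
The reduction yields 3 nonzero rows, so the rank is 3.
Since rank = 3 (the number of vectors), the set is linearly independent.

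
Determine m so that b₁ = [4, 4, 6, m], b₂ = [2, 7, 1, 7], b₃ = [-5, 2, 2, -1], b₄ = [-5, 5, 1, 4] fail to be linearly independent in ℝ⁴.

Place the vectors as rows of a 4×4 matrix; dependence ⇔ determinant zero.
The determinant works out to 66*m + 240.
Setting this to zero gives m = -40/11.

m = -40/11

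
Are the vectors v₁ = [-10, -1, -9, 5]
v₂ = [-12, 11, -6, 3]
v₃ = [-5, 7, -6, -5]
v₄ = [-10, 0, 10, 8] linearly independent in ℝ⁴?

linearly independent

The matrix [v₁|v₂|v₃|v₄] has determinant -11076.
A nonzero determinant means the columns are linearly independent.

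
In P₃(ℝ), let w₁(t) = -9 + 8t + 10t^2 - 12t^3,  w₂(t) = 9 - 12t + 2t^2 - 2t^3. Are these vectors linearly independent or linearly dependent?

linearly independent

Take coordinates with respect to the standard basis {1, t, …, t^3}.
Place the vectors as rows of a 2×4 matrix and reduce to echelon form.
The reduction yields 2 nonzero rows, so the rank is 2.
Since rank = 2 (the number of vectors), the set is linearly independent.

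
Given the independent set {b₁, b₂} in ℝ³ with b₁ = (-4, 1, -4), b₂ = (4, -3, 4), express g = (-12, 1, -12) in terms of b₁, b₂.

g = 4b₁ + b₂

Write g = c₁b₁ + c₂b₂ and equate components.
The system has the unique solution (c₁, c₂) = (4, 1).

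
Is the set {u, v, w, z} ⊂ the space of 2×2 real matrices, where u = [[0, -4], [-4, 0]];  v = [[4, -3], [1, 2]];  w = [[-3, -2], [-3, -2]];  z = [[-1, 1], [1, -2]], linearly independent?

linearly independent

Take coordinates with respect to the standard basis {E₁₁, E₁₂, E₂₁, E₂₂}.
The matrix [u|v|w|z] has determinant -40.
A nonzero determinant means the columns are linearly independent.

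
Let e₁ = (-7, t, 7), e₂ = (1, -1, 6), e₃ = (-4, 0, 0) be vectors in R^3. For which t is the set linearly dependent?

The set is linearly dependent precisely when det[e₁; e₂; e₃] = 0.
Expanding, det = -24*t - 28.
This vanishes exactly when t = -7/6.

t = -7/6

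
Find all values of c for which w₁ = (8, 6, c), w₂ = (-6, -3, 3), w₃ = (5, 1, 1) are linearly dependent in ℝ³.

The set is linearly dependent precisely when det[w₁; w₂; w₃] = 0.
Expanding, det = 9*c + 78.
This vanishes exactly when c = -26/3.

c = -26/3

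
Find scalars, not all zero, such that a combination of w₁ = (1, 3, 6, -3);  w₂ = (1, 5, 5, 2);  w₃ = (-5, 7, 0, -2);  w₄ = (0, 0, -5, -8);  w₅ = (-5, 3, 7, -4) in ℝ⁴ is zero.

Solve the homogeneous system with w₁, w₂, w₃, w₄, w₅ as columns by row-reducing the coefficient matrix.
A generator of the null space is (2, -2, 1, -1, -1).

2w₁ - 2w₂ + w₃ - w₄ - w₅ = 0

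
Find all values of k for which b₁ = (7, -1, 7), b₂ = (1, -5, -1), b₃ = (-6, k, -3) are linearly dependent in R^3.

The set is linearly dependent precisely when det[b₁; b₂; b₃] = 0.
Cofactor expansion gives det = 14*k - 114.
Setting this to zero gives k = 57/7.

k = 57/7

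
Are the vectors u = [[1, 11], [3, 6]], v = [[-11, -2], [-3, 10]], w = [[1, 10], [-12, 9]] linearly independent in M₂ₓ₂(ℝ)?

Write each element as a coordinate vector in ℝ⁴ using {E₁₁, E₁₂, E₂₁, E₂₂}.
Place the vectors as rows of a 3×4 matrix and reduce to echelon form.
The reduction yields 3 nonzero rows, so the rank is 3.
Since rank = 3 (the number of vectors), the set is linearly independent.

linearly independent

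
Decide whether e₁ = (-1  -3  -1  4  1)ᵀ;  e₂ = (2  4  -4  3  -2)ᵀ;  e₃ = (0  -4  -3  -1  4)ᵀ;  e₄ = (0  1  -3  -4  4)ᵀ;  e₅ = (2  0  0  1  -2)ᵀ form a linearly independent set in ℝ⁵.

linearly independent

Form the 5×5 matrix with these as columns; its determinant is -256.
A nonzero determinant means the columns are linearly independent.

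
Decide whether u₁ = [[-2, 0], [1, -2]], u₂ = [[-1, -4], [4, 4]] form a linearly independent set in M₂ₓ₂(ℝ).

Write each element as a coordinate vector in ℝ⁴ using {E₁₁, E₁₂, E₂₁, E₂₂}.
Place the vectors as rows of a 2×4 matrix and reduce to echelon form.
The reduction yields 2 nonzero rows, so the rank is 2.
Since rank = 2 (the number of vectors), the set is linearly independent.

linearly independent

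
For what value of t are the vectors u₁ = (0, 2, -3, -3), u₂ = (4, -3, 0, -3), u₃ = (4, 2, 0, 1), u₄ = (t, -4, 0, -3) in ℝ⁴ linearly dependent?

Dependence holds iff the 4×4 matrix [u₁ u₂ u₃ u₄] is singular.
Cofactor expansion gives det = -9*t - 12.
Solving -9*t - 12 = 0 yields t = -4/3.

t = -4/3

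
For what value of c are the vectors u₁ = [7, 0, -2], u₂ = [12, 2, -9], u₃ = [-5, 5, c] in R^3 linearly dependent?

Dependence holds iff the 3×3 matrix [u₁ u₂ u₃] is singular.
Cofactor expansion gives det = 14*c + 175.
Setting this to zero gives c = -25/2.

c = -25/2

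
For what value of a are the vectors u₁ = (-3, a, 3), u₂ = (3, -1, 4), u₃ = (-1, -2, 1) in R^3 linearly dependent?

The vectors are dependent exactly when the determinant of the matrix with rows u₁, u₂, u₃ vanishes.
The determinant works out to -7*a - 42.
Solving -7*a - 42 = 0 yields a = -6.

a = -6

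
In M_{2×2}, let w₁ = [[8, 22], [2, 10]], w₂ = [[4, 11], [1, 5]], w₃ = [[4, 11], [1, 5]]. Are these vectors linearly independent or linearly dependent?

Take coordinates with respect to the standard basis {E₁₁, E₁₂, E₂₁, E₂₂}.
Two of the vectors are equal, giving an immediate dependence.

linearly dependent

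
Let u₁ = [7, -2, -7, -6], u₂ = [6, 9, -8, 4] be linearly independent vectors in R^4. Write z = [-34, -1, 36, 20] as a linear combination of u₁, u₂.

z = -4u₁ - u₂

Solve the system with u₁, u₂ as columns and z as the right-hand side.
Back-substitution yields (α₁, α₂) = (-4, -1).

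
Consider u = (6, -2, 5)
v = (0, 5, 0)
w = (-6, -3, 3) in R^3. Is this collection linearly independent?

linearly independent

Form the 3×3 matrix with these as columns; its determinant is 240.
A nonzero determinant means the columns are linearly independent.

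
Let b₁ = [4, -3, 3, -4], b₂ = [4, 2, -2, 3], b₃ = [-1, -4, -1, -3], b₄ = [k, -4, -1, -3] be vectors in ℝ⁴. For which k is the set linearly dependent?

k = -1

The set is linearly dependent precisely when det[b₁; b₂; b₃; b₄] = 0.
Cofactor expansion gives det = 5*k + 5.
Setting this to zero gives k = -1.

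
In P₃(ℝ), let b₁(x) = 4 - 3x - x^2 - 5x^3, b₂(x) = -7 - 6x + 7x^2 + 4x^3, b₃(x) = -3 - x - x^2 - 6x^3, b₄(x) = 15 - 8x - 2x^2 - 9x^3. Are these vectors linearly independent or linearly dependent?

linearly dependent

Write each element as a coordinate vector in ℝ⁴ using {1, x, …, x^3}.
Row-reduce the matrix whose columns are b₁, b₂, b₃, b₄.
The reduction yields 3 nonzero rows, so the rank is 3.
Since rank 3 < 4, the set is linearly dependent.
Indeed 3b₁ - b₃ - b₄ = 0.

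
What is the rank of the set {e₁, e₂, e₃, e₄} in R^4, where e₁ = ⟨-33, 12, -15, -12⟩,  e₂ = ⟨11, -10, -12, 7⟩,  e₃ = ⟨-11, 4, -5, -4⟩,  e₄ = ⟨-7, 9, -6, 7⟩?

Form the matrix with e₁, e₂, e₃, e₄ as columns and reduce.
The echelon form has 3 nonzero rows, so the rank is 3.

rank 3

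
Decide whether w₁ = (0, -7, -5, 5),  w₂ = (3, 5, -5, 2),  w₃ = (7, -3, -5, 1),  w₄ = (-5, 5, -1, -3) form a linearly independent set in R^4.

The matrix [w₁|w₂|w₃|w₄] has determinant -2052.
A nonzero determinant means the columns are linearly independent.

linearly independent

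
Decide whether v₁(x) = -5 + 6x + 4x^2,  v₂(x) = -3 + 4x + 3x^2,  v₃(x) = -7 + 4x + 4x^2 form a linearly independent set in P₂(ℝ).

linearly independent

Write each element as a coordinate vector in ℝ³ using {1, x, x^2}.
Form the 3×3 matrix with these as columns; its determinant is -10.
A nonzero determinant means the columns are linearly independent.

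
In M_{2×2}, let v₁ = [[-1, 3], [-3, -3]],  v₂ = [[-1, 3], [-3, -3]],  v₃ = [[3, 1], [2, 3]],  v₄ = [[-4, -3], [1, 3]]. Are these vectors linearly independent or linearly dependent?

Take coordinates with respect to the standard basis {E₁₁, E₁₂, E₂₁, E₂₂}.
Two of the vectors are equal, giving an immediate dependence.

linearly dependent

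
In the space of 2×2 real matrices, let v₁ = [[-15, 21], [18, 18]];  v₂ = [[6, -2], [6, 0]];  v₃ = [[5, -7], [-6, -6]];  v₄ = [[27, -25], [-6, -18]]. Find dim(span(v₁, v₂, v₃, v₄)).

dim = 2

Represent each element by its coordinate vector in ℝ⁴.
Form the matrix with v₁, v₂, v₃, v₄ as columns and reduce.
Exactly 2 pivots survive; hence the rank is 2.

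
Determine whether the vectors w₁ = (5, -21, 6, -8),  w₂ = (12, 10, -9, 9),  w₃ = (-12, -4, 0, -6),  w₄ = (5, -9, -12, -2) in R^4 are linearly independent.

linearly dependent

Place the vectors as rows of a 4×4 matrix and reduce to echelon form.
The reduction yields 3 nonzero rows, so the rank is 3.
Since rank 3 < 4, the set is linearly dependent.
Indeed w₁ + 2w₂ + 2w₃ - w₄ = 0.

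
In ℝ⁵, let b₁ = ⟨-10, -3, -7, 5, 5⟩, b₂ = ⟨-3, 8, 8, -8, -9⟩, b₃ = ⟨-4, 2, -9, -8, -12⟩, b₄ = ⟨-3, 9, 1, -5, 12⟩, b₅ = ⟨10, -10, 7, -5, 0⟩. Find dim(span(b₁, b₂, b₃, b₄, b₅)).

Put the 5×5 matrix [b₁|b₂|b₃|b₄|b₅] into echelon form.
Exactly 5 pivots survive; hence the rank is 5.

dim = 5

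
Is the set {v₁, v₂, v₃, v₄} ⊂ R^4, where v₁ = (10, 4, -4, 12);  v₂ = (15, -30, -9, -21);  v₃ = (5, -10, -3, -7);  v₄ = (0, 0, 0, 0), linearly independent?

linearly dependent

One of the vectors is the zero vector, so the set is linearly dependent.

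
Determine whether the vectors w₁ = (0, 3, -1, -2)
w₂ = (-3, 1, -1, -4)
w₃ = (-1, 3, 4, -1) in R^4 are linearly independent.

linearly independent

Place the vectors as rows of a 3×4 matrix and reduce to echelon form.
The reduction yields 3 nonzero rows, so the rank is 3.
Since rank = 3 (the number of vectors), the set is linearly independent.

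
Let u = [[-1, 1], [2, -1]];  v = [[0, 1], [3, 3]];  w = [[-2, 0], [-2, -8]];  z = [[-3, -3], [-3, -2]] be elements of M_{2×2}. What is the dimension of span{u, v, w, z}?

dim = 3

Use coordinates relative to {E₁₁, E₁₂, E₂₁, E₂₂}.
Form the matrix with u, v, w, z as columns and reduce.
The echelon form has 3 nonzero rows, so the rank is 3.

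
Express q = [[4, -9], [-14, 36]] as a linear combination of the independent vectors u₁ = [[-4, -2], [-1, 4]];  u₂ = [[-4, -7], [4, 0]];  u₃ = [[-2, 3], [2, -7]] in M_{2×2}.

q = 2u₁ - u₂ - 4u₃

Take coordinate vectors relative to {E₁₁, E₁₂, E₂₁, E₂₂}.
Set up the augmented matrix [u₁ | u₂ | u₃ | q] and row-reduce.
Back-substitution yields (a₁, a₂, a₃) = (2, -1, -4).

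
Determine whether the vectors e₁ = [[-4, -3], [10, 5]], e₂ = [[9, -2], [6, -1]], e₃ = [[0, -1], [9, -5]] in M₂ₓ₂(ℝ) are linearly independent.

linearly independent

Take coordinates with respect to the standard basis {E₁₁, E₁₂, E₂₁, E₂₂}.
Place the vectors as rows of a 3×4 matrix and reduce to echelon form.
The reduction yields 3 nonzero rows, so the rank is 3.
Since rank = 3 (the number of vectors), the set is linearly independent.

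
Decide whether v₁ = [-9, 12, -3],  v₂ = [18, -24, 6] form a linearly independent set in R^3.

Place the vectors as rows of a 2×3 matrix and reduce to echelon form.
The reduction yields 1 nonzero row, so the rank is 1.
Since rank 1 < 2, the set is linearly dependent.

linearly dependent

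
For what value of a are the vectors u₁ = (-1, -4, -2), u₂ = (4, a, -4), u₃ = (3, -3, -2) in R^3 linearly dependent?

a = -13/2

The set is linearly dependent precisely when det[u₁; u₂; u₃] = 0.
Expanding, det = 8*a + 52.
Setting this to zero gives a = -13/2.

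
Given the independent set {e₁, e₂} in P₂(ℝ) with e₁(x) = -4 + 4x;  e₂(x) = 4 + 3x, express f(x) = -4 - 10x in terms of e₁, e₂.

Identify each element with its coordinate vector in ℝ³ via {1, x, x^2}.
Write f = α₁e₁ + α₂e₂ and equate components.
The system has the unique solution (α₁, α₂) = (-1, -2).

f = -e₁ - 2e₂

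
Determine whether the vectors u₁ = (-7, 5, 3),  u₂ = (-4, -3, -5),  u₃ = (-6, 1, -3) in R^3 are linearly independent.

The matrix [u₁|u₂|u₃] has determinant -74.
A nonzero determinant means the columns are linearly independent.

linearly independent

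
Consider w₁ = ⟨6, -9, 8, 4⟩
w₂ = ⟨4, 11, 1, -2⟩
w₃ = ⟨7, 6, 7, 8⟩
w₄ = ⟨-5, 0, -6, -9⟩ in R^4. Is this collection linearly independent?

Form the 4×4 matrix with these as columns; its determinant is -477.
A nonzero determinant means the columns are linearly independent.

linearly independent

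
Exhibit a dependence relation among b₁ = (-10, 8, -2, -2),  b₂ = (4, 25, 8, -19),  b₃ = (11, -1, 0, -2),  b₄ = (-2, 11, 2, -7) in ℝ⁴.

Row-reduce the matrix with b₁, b₂, b₃, b₄ as columns; the null space gives the coefficients.
A generator of the null space is (1, 1, 0, -3).

b₁ + b₂ - 3b₄ = 0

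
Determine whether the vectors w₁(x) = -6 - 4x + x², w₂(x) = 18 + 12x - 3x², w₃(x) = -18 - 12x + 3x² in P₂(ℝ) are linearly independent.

linearly dependent

Take coordinates with respect to the standard basis {1, x, x²}.
Place the vectors as rows of a 3×3 matrix and reduce to echelon form.
The reduction yields 1 nonzero row, so the rank is 1.
Since rank 1 < 3, the set is linearly dependent.
Indeed 3w₁ + w₂ = 0.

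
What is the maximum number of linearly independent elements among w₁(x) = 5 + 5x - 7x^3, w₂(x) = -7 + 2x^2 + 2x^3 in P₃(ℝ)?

2

Pass to coordinate vectors with respect to the basis {1, x, …, x^3}.
Put the 4×2 matrix [w₁|w₂] into echelon form.
Exactly 2 pivots survive; hence the rank is 2.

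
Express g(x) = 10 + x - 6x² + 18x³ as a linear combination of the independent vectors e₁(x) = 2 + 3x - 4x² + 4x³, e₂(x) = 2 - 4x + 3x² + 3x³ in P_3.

g = 3e₁ + 2e₂

Work in coordinates with respect to the standard basis {1, x, …, x³}.
Write g = c₁e₁ + c₂e₂ and equate components.
The system has the unique solution (c₁, c₂) = (3, 2).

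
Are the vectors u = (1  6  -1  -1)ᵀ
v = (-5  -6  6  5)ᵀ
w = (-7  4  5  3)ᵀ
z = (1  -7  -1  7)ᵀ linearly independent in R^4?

Place the vectors as rows of a 4×4 matrix and reduce to echelon form.
The reduction yields 4 nonzero rows, so the rank is 4.
Since rank = 4 (the number of vectors), the set is linearly independent.

linearly independent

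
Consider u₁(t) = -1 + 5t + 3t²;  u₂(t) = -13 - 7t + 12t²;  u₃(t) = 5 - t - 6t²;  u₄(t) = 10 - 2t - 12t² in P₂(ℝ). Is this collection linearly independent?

Write each element as a coordinate vector in ℝ³ using {1, t, t²}.
There are 4 vectors in a 3-dimensional space, so they cannot be linearly independent.

linearly dependent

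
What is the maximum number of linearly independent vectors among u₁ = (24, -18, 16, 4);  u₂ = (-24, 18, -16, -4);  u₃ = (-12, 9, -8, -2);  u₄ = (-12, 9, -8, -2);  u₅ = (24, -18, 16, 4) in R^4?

Form the matrix with u₁, u₂, u₃, u₄, u₅ as columns and reduce.
Reduction leaves 1 leading entry, giving rank 1.
(With 5 elements in a 4-dimensional space the rank is at most 4.)

1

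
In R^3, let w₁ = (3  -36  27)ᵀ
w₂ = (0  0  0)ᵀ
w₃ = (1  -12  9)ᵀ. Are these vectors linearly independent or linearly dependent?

One of the vectors is the zero vector, so the set is linearly dependent.

linearly dependent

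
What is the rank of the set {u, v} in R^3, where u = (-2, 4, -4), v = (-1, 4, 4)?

Apply Gaussian elimination to the matrix whose rows are u, v.
The echelon form has 2 nonzero rows, so the rank is 2.

2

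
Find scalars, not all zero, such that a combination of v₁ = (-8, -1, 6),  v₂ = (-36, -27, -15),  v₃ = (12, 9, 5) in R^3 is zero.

v₂ + 3v₃ = 0

Row-reduce the matrix with v₁, v₂, v₃ as columns; the null space gives the coefficients.
One solution (up to scaling) is (0, 1, 3).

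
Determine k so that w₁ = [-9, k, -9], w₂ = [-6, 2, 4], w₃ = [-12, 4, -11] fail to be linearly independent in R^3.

k = 3

The set is linearly dependent precisely when det[w₁; w₂; w₃] = 0.
The determinant works out to 342 - 114*k.
Solving 342 - 114*k = 0 yields k = 3.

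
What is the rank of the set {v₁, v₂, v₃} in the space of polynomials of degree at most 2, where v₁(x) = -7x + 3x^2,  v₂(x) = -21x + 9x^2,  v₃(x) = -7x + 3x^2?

Represent each element by its coordinate vector in ℝ³.
Put the 3×3 matrix [v₁|v₂|v₃] into echelon form.
Reduction leaves 1 leading entry, giving rank 1.

1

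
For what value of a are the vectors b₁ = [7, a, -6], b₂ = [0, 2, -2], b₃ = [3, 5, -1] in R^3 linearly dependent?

Place the vectors as rows of a 3×3 matrix; dependence ⇔ determinant zero.
The determinant works out to 92 - 6*a.
This vanishes exactly when a = 46/3.

a = 46/3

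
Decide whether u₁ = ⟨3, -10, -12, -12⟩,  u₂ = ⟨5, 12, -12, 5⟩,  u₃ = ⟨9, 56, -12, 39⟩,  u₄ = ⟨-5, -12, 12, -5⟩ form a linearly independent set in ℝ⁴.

Row-reduce the matrix whose columns are u₁, u₂, u₃, u₄.
The reduction yields 2 nonzero rows, so the rank is 2.
Since rank 2 < 4, the set is linearly dependent.
Indeed 2u₁ - 3u₂ + u₃ = 0.

linearly dependent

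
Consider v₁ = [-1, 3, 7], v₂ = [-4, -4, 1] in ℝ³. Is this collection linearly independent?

linearly independent

Row-reduce the matrix whose columns are v₁, v₂.
The reduction yields 2 nonzero rows, so the rank is 2.
Since rank = 2 (the number of vectors), the set is linearly independent.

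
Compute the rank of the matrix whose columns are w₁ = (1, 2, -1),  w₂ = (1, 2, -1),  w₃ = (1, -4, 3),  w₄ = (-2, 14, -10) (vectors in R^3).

rank 2

Put the 3×4 matrix [w₁|w₂|w₃|w₄] into echelon form.
Exactly 2 pivots survive; hence the rank is 2.
(With 4 elements in a 3-dimensional space the rank is at most 3.)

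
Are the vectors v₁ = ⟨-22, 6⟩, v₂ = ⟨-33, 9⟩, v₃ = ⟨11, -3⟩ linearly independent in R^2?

linearly dependent

There are 3 vectors in a 2-dimensional space, so they cannot be linearly independent.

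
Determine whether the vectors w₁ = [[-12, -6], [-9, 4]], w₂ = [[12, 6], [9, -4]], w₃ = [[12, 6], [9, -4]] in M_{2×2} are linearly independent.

Take coordinates with respect to the standard basis {E₁₁, E₁₂, E₂₁, E₂₂}.
Place the vectors as rows of a 3×4 matrix and reduce to echelon form.
The reduction yields 1 nonzero row, so the rank is 1.
Since rank 1 < 3, the set is linearly dependent.
Indeed w₁ + w₂ = 0.

linearly dependent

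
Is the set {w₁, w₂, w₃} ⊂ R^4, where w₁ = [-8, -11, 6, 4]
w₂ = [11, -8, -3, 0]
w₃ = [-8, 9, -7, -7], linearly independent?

Row-reduce the matrix whose columns are w₁, w₂, w₃.
The reduction yields 3 nonzero rows, so the rank is 3.
Since rank = 3 (the number of vectors), the set is linearly independent.

linearly independent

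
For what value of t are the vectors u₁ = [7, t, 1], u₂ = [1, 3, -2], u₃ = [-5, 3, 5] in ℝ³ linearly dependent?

t = -33

The vectors are dependent exactly when the determinant of the matrix with rows u₁, u₂, u₃ vanishes.
The determinant works out to 5*t + 165.
Setting this to zero gives t = -33.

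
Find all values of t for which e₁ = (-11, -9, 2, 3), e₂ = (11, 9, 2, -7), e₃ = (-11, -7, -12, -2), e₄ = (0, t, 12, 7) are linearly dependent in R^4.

t = -2

Place the vectors as rows of a 4×4 matrix; dependence ⇔ determinant zero.
The determinant works out to 836*t + 1672.
Setting this to zero gives t = -2.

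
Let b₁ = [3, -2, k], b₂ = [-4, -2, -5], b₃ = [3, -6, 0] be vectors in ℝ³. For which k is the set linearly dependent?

k = 2

The vectors are dependent exactly when the determinant of the matrix with rows b₁, b₂, b₃ vanishes.
Cofactor expansion gives det = 30*k - 60.
Setting this to zero gives k = 2.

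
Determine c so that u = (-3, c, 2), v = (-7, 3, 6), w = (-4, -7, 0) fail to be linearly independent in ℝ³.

The vectors are dependent exactly when the determinant of the matrix with rows u, v, w vanishes.
Cofactor expansion gives det = -24*c - 4.
Setting this to zero gives c = -1/6.

c = -1/6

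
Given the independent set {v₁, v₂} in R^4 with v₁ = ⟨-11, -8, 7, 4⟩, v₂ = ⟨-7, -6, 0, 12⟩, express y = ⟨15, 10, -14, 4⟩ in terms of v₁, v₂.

y = -2v₁ + v₂

Set up the augmented matrix [v₁ | v₂ | y] and row-reduce.
Back-substitution yields (α₁, α₂) = (-2, 1).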